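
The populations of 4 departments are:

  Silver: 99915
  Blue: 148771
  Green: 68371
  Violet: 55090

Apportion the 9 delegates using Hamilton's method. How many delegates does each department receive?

Silver 2, Blue 4, Green 2, Violet 1

The standard divisor is 372147/9 ≈ 41349.667.
Standard quotas: Silver 2.4163, Blue 3.5979, Green 1.6535, Violet 1.3323.
Lower quotas: Silver 2, Blue 3, Green 1, Violet 1 (sum 7, leaving 2 seats).
Remainders in descending order: Green 0.6535, Blue 0.5979, Silver 0.4163, Violet 0.3323.
The surplus seats go to Green, Blue.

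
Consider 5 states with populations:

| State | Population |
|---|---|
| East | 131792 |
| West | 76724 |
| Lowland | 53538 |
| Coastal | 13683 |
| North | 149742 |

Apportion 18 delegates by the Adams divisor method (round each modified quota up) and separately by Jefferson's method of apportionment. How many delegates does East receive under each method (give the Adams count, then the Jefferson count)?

5 and 6

Adams: East 5, West 3, Lowland 3, Coastal 1, North 6.
Jefferson: East 6, West 3, Lowland 2, Coastal 0, North 7.
East gets 5 under Adams and 6 under Jefferson.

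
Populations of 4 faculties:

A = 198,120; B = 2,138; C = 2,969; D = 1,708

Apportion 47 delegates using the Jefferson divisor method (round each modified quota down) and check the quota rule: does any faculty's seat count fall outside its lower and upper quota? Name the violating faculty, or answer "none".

A

Standard quotas: A 45.437, B 0.490, C 0.681, D 0.392.
Jefferson allocation: A 47, B 0, C 0, D 0.
A has quota 45.437 (lower 45, upper 46) but receives 47 — outside the quota interval.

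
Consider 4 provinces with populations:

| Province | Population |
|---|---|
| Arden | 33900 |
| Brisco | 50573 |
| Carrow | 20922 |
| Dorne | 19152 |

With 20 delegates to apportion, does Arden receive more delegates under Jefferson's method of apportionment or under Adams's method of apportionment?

Jefferson

Jefferson: Arden 6, Brisco 8, Carrow 3, Dorne 3.
Adams: Arden 5, Brisco 8, Carrow 4, Dorne 3.
Arden gets 6 under Jefferson and 5 under Adams.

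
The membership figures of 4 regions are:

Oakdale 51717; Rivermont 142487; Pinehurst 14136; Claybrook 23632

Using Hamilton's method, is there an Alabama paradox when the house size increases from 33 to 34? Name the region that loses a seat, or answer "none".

Claybrook

At 33 seats: Oakdale 7, Rivermont 20, Pinehurst 2, Claybrook 4.
At 34 seats: Oakdale 8, Rivermont 21, Pinehurst 2, Claybrook 3.
Claybrook drops from 4 to 3.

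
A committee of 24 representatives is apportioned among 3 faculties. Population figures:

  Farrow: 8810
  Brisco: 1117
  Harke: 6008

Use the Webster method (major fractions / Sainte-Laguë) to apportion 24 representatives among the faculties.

Farrow 13; Brisco 2; Harke 9

Standard divisor 15935/24 ≈ 663.958; standard quotas: Farrow 13.269, Brisco 1.682, Harke 9.049.
Rounding to the nearest integer gives Farrow 13, Brisco 2, Harke 9 — total 24, matching the house size, so no adjustment is needed.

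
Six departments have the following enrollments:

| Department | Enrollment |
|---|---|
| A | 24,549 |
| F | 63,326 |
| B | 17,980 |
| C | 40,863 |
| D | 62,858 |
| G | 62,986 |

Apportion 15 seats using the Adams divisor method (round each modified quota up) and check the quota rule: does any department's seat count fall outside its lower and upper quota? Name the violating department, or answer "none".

Standard quotas: A 1.351, F 3.485, B 0.989, C 2.249, D 3.459, G 3.466.
Adams allocation: A 2, F 4, B 1, C 2, D 3, G 3.
Every allocation lies between the lower and upper quota.

none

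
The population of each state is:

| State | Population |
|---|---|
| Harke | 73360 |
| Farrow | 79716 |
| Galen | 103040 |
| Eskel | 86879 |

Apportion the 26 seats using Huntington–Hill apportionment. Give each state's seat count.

With divisor 13400: modified quotas Harke 5.475, Farrow 5.949, Galen 7.690, Eskel 6.484.
Geometric-mean thresholds: Harke √(5·6)=5.477, Farrow √(5·6)=5.477, Galen √(7·8)=7.483, Eskel √(6·7)=6.481.
Each quota rounded against its threshold gives Harke 5, Farrow 6, Galen 8, Eskel 7 (total 26).

Harke: 5, Farrow: 6, Galen: 8, Eskel: 7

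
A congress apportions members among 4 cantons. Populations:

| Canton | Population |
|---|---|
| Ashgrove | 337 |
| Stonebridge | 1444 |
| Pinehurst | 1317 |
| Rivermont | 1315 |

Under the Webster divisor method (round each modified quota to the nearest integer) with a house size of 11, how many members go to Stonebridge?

4

Standard divisor 4413/11 ≈ 401.182; standard quotas: Ashgrove 0.840, Stonebridge 3.599, Pinehurst 3.283, Rivermont 3.278.
Rounding to the nearest integer gives Ashgrove 1, Stonebridge 4, Pinehurst 3, Rivermont 3 — total 11, matching the house size, so no adjustment is needed.
Stonebridge receives 4.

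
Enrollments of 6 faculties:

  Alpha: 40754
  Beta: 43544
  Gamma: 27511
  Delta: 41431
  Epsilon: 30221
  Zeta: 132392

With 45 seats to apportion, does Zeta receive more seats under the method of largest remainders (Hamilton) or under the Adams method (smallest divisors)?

Hamilton: Alpha 6, Beta 6, Gamma 4, Delta 6, Epsilon 4, Zeta 19.
Adams: Alpha 6, Beta 6, Gamma 4, Delta 6, Epsilon 5, Zeta 18.
Zeta gets 19 under Hamilton and 18 under Adams.

Hamilton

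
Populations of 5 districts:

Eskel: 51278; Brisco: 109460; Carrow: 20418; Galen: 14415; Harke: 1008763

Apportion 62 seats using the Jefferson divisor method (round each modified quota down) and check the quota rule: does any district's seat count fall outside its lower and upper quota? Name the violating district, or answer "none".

Standard quotas: Eskel 2.640, Brisco 5.635, Carrow 1.051, Galen 0.742, Harke 51.932.
Jefferson allocation: Eskel 2, Brisco 5, Carrow 1, Galen 0, Harke 54.
Harke has quota 51.932 (lower 51, upper 52) but receives 54 — outside the quota interval.

Harke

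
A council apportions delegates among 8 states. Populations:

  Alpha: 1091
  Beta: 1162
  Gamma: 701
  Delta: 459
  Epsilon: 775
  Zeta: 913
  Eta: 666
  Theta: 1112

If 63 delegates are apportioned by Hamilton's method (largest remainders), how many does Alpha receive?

Standard divisor: 6879 ÷ 63 ≈ 109.19.
Standard quotas: Alpha 9.992, Beta 10.642, Gamma 6.420, Delta 4.204, Epsilon 7.098, Zeta 8.362, Eta 6.099, Theta 10.184.
Lower quotas: Alpha 9, Beta 10, Gamma 6, Delta 4, Epsilon 7, Zeta 8, Eta 6, Theta 10 (sum 60, leaving 3 seats).
Remainders in descending order: Alpha 0.992, Beta 0.642, Gamma 0.420, Zeta 0.362, Delta 0.204, Theta 0.184, Eta 0.099, Epsilon 0.098.
Largest remainders: Alpha, Beta, Gamma receive the extra seats.
Alpha receives 10.

10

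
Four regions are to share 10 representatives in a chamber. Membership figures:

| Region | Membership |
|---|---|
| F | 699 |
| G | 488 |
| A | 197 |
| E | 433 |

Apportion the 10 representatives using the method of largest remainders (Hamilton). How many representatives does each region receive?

Standard divisor: 1817 ÷ 10 ≈ 181.7.
Standard quotas: F 3.847, G 2.686, A 1.084, E 2.383.
Lower quotas: F 3, G 2, A 1, E 2 (sum 8, leaving 2 seats).
Remainders in descending order: F 0.847, G 0.686, E 0.383, A 0.084.
Largest remainders: F, G receive the extra seats.

F: 4; G: 3; A: 1; E: 2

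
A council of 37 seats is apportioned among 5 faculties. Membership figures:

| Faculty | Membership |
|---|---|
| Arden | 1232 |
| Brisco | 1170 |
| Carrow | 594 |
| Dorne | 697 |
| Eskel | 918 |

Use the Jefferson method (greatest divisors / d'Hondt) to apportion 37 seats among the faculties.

Standard divisor 4611/37 ≈ 124.622; standard quotas: Arden 9.886, Brisco 9.388, Carrow 4.766, Dorne 5.593, Eskel 7.366.
Rounding down gives 9, 9, 4, 5, 7 = 34 seats, so the divisor must be adjusted.
With modified divisor 116.6: modified quotas Arden 10.566, Brisco 10.034, Carrow 5.094, Dorne 5.978, Eskel 7.873.
Rounding down: Arden 10, Brisco 10, Carrow 5, Dorne 5, Eskel 7 (total 37).

Arden 10, Brisco 10, Carrow 5, Dorne 5, Eskel 7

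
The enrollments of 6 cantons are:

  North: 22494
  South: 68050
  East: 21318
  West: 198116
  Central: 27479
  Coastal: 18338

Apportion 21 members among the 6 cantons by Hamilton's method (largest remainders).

North 1; South 4; East 1; West 12; Central 2; Coastal 1

Standard divisor: 355795 ÷ 21 ≈ 16942.619.
Standard quotas: North 1.3277, South 4.0165, East 1.2582, West 11.6934, Central 1.6219, Coastal 1.0824.
Lower quotas: North 1, South 4, East 1, West 11, Central 1, Coastal 1 (sum 19, leaving 2 seats).
Remainders in descending order: West 0.6934, Central 0.6219, North 0.3277, East 0.2582, Coastal 0.0824, South 0.0165.
Largest remainders: West, Central receive the extra seats.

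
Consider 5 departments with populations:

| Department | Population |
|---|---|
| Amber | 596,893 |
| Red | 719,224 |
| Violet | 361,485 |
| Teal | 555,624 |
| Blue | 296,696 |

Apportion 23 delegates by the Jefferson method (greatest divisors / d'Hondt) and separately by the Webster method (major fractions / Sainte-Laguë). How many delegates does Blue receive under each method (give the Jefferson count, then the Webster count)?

2 and 3

Jefferson: Amber 6, Red 7, Violet 3, Teal 5, Blue 2.
Webster: Amber 5, Red 7, Violet 3, Teal 5, Blue 3.
Blue gets 2 under Jefferson and 3 under Webster.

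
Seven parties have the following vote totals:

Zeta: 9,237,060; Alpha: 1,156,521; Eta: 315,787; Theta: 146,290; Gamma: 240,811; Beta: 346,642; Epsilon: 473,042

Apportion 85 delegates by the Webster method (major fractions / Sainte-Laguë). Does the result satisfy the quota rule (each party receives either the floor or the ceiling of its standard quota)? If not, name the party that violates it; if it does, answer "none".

Standard quotas: Zeta 65.890, Alpha 8.250, Eta 2.253, Theta 1.044, Gamma 1.718, Beta 2.473, Epsilon 3.374.
Webster allocation: Zeta 67, Alpha 8, Eta 2, Theta 1, Gamma 2, Beta 2, Epsilon 3.
Zeta has quota 65.890 (lower 65, upper 66) but receives 67 — outside the quota interval.

Zeta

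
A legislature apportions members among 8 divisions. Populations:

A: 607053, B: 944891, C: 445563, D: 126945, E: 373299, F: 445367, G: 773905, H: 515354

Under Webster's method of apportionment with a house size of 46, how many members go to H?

Standard divisor 4232377/46 ≈ 92008.196; standard quotas: A 6.598, B 10.270, C 4.843, D 1.380, E 4.057, F 4.841, G 8.411, H 5.601.
Rounding to the nearest integer gives A 7, B 10, C 5, D 1, E 4, F 5, G 8, H 6 — total 46, matching the house size, so no adjustment is needed.
H receives 6.

6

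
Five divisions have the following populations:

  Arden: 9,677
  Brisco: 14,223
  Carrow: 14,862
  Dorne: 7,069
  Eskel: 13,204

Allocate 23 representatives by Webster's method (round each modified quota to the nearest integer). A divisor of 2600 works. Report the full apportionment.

Arden 4, Brisco 5, Carrow 6, Dorne 3, Eskel 5

With modified divisor 2600: modified quotas Arden 3.722, Brisco 5.470, Carrow 5.716, Dorne 2.719, Eskel 5.078.
Rounding to the nearest integer: Arden 4, Brisco 5, Carrow 6, Dorne 3, Eskel 5 (total 23).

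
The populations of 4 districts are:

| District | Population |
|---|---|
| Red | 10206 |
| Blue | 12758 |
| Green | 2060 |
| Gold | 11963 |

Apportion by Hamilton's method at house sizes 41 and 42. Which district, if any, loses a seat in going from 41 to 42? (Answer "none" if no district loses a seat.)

At 41 seats: Red 12, Blue 14, Green 2, Gold 13.
At 42 seats: Red 12, Blue 14, Green 2, Gold 14.
No district's allocation decreased.

none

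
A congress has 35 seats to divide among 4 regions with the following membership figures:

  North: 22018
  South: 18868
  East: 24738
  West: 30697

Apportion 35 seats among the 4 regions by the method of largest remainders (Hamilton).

North: 8, South: 7, East: 9, West: 11

Total 96321; standard divisor 96321/35 ≈ 2752.029.
Standard quotas: North 8.0006, South 6.8560, East 8.9890, West 11.1543.
Lower quotas: North 8, South 6, East 8, West 11 (sum 33, leaving 2 seats).
Remainders in descending order: East 0.9890, South 0.8560, West 0.1543, North 0.0006.
Largest remainders: East, South receive the extra seats.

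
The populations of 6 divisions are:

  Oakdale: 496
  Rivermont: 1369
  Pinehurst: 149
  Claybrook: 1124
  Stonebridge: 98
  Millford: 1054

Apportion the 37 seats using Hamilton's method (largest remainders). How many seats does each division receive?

Oakdale: 4, Rivermont: 12, Pinehurst: 1, Claybrook: 10, Stonebridge: 1, Millford: 9

Standard divisor: 4290 ÷ 37 ≈ 115.946.
Standard quotas: Oakdale 4.278, Rivermont 11.807, Pinehurst 1.285, Claybrook 9.694, Stonebridge 0.845, Millford 9.090.
Lower quotas: Oakdale 4, Rivermont 11, Pinehurst 1, Claybrook 9, Stonebridge 0, Millford 9 (sum 34, leaving 3 seats).
Remainders in descending order: Stonebridge 0.845, Rivermont 0.807, Claybrook 0.694, Pinehurst 0.285, Oakdale 0.278, Millford 0.090.
The surplus seats go to Stonebridge, Rivermont, Claybrook.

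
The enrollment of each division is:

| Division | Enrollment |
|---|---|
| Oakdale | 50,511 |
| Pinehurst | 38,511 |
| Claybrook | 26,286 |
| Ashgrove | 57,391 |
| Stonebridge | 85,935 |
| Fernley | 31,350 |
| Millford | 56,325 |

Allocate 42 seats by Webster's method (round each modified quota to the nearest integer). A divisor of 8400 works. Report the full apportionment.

Oakdale: 6, Pinehurst: 5, Claybrook: 3, Ashgrove: 7, Stonebridge: 10, Fernley: 4, Millford: 7

With modified divisor 8400: modified quotas Oakdale 6.013, Pinehurst 4.585, Claybrook 3.129, Ashgrove 6.832, Stonebridge 10.230, Fernley 3.732, Millford 6.705.
Rounding to the nearest integer: Oakdale 6, Pinehurst 5, Claybrook 3, Ashgrove 7, Stonebridge 10, Fernley 4, Millford 7 (total 42).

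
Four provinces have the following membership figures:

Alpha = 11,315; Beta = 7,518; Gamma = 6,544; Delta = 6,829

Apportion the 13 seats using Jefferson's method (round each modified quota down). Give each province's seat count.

Alpha 5, Beta 3, Gamma 2, Delta 3

Standard divisor 32206/13 ≈ 2477.385; standard quotas: Alpha 4.567, Beta 3.035, Gamma 2.641, Delta 2.757.
Rounding down gives 4, 3, 2, 2 = 11 seats, so the divisor must be adjusted.
With modified divisor 2200: modified quotas Alpha 5.143, Beta 3.417, Gamma 2.975, Delta 3.104.
Rounding down: Alpha 5, Beta 3, Gamma 2, Delta 3 (total 13).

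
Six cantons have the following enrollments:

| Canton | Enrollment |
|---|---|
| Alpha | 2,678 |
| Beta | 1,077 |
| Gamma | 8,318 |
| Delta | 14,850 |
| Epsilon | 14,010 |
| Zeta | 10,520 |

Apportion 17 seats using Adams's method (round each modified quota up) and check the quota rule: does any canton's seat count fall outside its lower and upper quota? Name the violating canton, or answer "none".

Standard quotas: Alpha 0.885, Beta 0.356, Gamma 2.748, Delta 4.906, Epsilon 4.629, Zeta 3.476.
Adams allocation: Alpha 1, Beta 1, Gamma 3, Delta 5, Epsilon 4, Zeta 3.
Every allocation lies between the lower and upper quota.

none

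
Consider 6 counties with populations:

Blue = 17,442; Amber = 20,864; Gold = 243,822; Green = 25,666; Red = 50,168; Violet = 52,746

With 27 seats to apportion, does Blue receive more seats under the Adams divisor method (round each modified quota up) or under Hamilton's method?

Adams

Adams: Blue 2, Amber 2, Gold 14, Green 2, Red 3, Violet 4.
Hamilton: Blue 1, Amber 1, Gold 16, Green 2, Red 3, Violet 4.
Blue gets 2 under Adams and 1 under Hamilton.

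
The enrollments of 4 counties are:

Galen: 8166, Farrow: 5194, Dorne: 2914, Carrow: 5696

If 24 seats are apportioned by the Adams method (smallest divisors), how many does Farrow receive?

Standard divisor 21970/24 ≈ 915.417; standard quotas: Galen 8.921, Farrow 5.674, Dorne 3.183, Carrow 6.222.
Rounding up gives 9, 6, 4, 7 = 26 seats, so the divisor must be adjusted.
With modified divisor 1000: modified quotas Galen 8.166, Farrow 5.194, Dorne 2.914, Carrow 5.696.
Rounding up: Galen 9, Farrow 6, Dorne 3, Carrow 6 (total 24).
Farrow receives 6.

6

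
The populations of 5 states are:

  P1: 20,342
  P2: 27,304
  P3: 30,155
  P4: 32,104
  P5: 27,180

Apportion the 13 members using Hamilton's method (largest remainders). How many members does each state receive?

P1: 2, P2: 3, P3: 3, P4: 3, P5: 2

The standard divisor is 137085/13 = 10545.
Standard quotas: P1 1.9291, P2 2.5893, P3 2.8596, P4 3.0445, P5 2.5775.
Lower quotas: P1 1, P2 2, P3 2, P4 3, P5 2 (sum 10, leaving 3 seats).
Remainders in descending order: P1 0.9291, P3 0.8596, P2 0.5893, P5 0.5775, P4 0.0445.
The surplus seats go to P1, P3, P2.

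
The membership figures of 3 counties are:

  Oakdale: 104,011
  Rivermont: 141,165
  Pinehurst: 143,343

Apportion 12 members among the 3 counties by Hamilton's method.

Oakdale 3, Rivermont 4, Pinehurst 5

The standard divisor is 388519/12 ≈ 32376.583.
Standard quotas: Oakdale 3.2125, Rivermont 4.3601, Pinehurst 4.4274.
Lower quotas: Oakdale 3, Rivermont 4, Pinehurst 4 (sum 11, leaving 1 seat).
Remainders in descending order: Pinehurst 0.4274, Rivermont 0.3601, Oakdale 0.2125.
Largest remainder: Pinehurst receives the extra seat.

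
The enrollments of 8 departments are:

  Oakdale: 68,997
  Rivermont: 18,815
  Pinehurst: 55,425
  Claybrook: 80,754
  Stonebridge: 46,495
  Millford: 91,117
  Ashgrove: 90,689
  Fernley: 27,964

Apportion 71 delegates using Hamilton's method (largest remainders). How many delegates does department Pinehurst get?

8

The standard divisor is 480256/71 ≈ 6764.169.
Standard quotas: Oakdale 10.2004, Rivermont 2.7816, Pinehurst 8.1939, Claybrook 11.9385, Stonebridge 6.8737, Millford 13.4705, Ashgrove 13.4073, Fernley 4.1341.
Lower quotas: Oakdale 10, Rivermont 2, Pinehurst 8, Claybrook 11, Stonebridge 6, Millford 13, Ashgrove 13, Fernley 4 (sum 67, leaving 4 seats).
Remainders in descending order: Claybrook 0.9385, Stonebridge 0.8737, Rivermont 0.7816, Millford 0.4705, Ashgrove 0.4073, Oakdale 0.2004, Pinehurst 0.1939, Fernley 0.1341.
The surplus seats go to Claybrook, Stonebridge, Rivermont, Millford.
Pinehurst receives 8.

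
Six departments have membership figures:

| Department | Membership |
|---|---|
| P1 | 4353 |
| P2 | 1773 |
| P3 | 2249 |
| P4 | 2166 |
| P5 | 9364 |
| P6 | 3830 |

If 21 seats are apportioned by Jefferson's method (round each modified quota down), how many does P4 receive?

2

Standard divisor 23735/21 ≈ 1130.238; standard quotas: P1 3.851, P2 1.569, P3 1.990, P4 1.916, P5 8.285, P6 3.389.
Rounding down gives 3, 1, 1, 1, 8, 3 = 17 seats, so the divisor must be adjusted.
With modified divisor 1000: modified quotas P1 4.353, P2 1.773, P3 2.249, P4 2.166, P5 9.364, P6 3.830.
Rounding down: P1 4, P2 1, P3 2, P4 2, P5 9, P6 3 (total 21).
P4 receives 2.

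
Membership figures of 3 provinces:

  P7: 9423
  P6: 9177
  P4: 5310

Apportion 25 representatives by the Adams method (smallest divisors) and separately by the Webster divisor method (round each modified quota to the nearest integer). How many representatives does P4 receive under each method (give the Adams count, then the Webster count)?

6 and 5

Adams: P7 10, P6 9, P4 6.
Webster: P7 10, P6 10, P4 5.
P4 gets 6 under Adams and 5 under Webster.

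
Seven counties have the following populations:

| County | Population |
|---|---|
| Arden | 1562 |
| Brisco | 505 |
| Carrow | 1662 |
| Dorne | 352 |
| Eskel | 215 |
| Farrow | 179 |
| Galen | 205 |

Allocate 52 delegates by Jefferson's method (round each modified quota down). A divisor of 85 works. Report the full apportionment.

Arden=18, Brisco=5, Carrow=19, Dorne=4, Eskel=2, Farrow=2, Galen=2

With modified divisor 85: modified quotas Arden 18.376, Brisco 5.941, Carrow 19.553, Dorne 4.141, Eskel 2.529, Farrow 2.106, Galen 2.412.
Rounding down: Arden 18, Brisco 5, Carrow 19, Dorne 4, Eskel 2, Farrow 2, Galen 2 (total 52).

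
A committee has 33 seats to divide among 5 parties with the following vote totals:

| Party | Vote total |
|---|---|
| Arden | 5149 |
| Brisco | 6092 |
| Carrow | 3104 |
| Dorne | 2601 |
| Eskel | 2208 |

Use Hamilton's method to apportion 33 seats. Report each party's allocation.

Arden 9, Brisco 11, Carrow 5, Dorne 4, Eskel 4

Total 19154; standard divisor 19154/33 ≈ 580.424.
Standard quotas: Arden 8.8711, Brisco 10.4958, Carrow 5.3478, Dorne 4.4812, Eskel 3.8041.
Lower quotas: Arden 8, Brisco 10, Carrow 5, Dorne 4, Eskel 3 (sum 30, leaving 3 seats).
Remainders in descending order: Arden 0.8711, Eskel 0.8041, Brisco 0.4958, Dorne 0.4812, Carrow 0.3478.
Largest remainders: Arden, Eskel, Brisco receive the extra seats.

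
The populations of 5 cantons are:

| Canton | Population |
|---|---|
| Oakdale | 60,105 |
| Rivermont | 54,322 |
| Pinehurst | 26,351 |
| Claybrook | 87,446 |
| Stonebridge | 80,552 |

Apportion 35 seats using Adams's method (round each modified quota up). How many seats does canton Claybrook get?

Standard divisor 308776/35 ≈ 8822.171; standard quotas: Oakdale 6.813, Rivermont 6.157, Pinehurst 2.987, Claybrook 9.912, Stonebridge 9.131.
Rounding up gives 7, 7, 3, 10, 10 = 37 seats, so the divisor must be adjusted.
With modified divisor 9400: modified quotas Oakdale 6.394, Rivermont 5.779, Pinehurst 2.803, Claybrook 9.303, Stonebridge 8.569.
Rounding up: Oakdale 7, Rivermont 6, Pinehurst 3, Claybrook 10, Stonebridge 9 (total 35).
Claybrook receives 10.

10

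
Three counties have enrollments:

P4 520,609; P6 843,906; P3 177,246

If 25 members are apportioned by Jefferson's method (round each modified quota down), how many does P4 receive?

Standard divisor 1541761/25 ≈ 61670.44; standard quotas: P4 8.442, P6 13.684, P3 2.874.
Rounding down gives 8, 13, 2 = 23 seats, so the divisor must be adjusted.
With modified divisor 58500: modified quotas P4 8.899, P6 14.426, P3 3.030.
Rounding down: P4 8, P6 14, P3 3 (total 25).
P4 receives 8.

8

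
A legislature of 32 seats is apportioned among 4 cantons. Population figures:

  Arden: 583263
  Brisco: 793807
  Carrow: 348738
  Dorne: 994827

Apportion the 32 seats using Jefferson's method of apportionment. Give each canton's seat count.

Standard divisor 2720635/32 ≈ 85019.844; standard quotas: Arden 6.860, Brisco 9.337, Carrow 4.102, Dorne 11.701.
Rounding down gives 6, 9, 4, 11 = 30 seats, so the divisor must be adjusted.
With modified divisor 81100: modified quotas Arden 7.192, Brisco 9.788, Carrow 4.300, Dorne 12.267.
Rounding down: Arden 7, Brisco 9, Carrow 4, Dorne 12 (total 32).

Arden: 7, Brisco: 9, Carrow: 4, Dorne: 12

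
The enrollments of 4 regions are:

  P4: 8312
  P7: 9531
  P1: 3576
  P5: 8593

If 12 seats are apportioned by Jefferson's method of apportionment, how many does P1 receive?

Standard divisor 30012/12 ≈ 2501; standard quotas: P4 3.323, P7 3.811, P1 1.430, P5 3.436.
Rounding down gives 3, 3, 1, 3 = 10 seats, so the divisor must be adjusted.
With modified divisor 2100: modified quotas P4 3.958, P7 4.539, P1 1.703, P5 4.092.
Rounding down: P4 3, P7 4, P1 1, P5 4 (total 12).
P1 receives 1.

1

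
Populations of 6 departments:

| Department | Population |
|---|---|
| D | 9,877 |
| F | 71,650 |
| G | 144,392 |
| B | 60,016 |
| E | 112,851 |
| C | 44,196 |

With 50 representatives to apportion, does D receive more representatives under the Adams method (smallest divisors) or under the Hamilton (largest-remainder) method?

Adams

Adams: D 2, F 8, G 16, B 7, E 12, C 5.
Hamilton: D 1, F 8, G 16, B 7, E 13, C 5.
D gets 2 under Adams and 1 under Hamilton.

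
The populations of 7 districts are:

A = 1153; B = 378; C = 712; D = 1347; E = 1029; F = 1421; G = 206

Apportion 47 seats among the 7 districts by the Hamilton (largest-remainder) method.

Standard divisor: 6246 ÷ 47 ≈ 132.894.
Standard quotas: A 8.676, B 2.844, C 5.358, D 10.136, E 7.743, F 10.693, G 1.550.
Lower quotas: A 8, B 2, C 5, D 10, E 7, F 10, G 1 (sum 43, leaving 4 seats).
Remainders in descending order: B 0.844, E 0.743, F 0.693, A 0.676, G 0.550, C 0.358, D 0.136.
The surplus seats go to B, E, F, A.

A: 9, B: 3, C: 5, D: 10, E: 8, F: 11, G: 1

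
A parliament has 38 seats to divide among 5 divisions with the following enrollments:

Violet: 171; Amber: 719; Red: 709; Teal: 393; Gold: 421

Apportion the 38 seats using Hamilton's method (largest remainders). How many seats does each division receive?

Violet: 3, Amber: 11, Red: 11, Teal: 6, Gold: 7

Standard divisor: 2413 ÷ 38 ≈ 63.5.
Standard quotas: Violet 2.693, Amber 11.323, Red 11.165, Teal 6.189, Gold 6.630.
Lower quotas: Violet 2, Amber 11, Red 11, Teal 6, Gold 6 (sum 36, leaving 2 seats).
Remainders in descending order: Violet 0.693, Gold 0.630, Amber 0.323, Teal 0.189, Red 0.165.
Largest remainders: Violet, Gold receive the extra seats.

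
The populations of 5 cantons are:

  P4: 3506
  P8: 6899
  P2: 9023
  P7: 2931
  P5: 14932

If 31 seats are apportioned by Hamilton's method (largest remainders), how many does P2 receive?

Total 37291; standard divisor 37291/31 ≈ 1202.935.
Standard quotas: P4 2.9145, P8 5.7351, P2 7.5008, P7 2.4365, P5 12.4130.
Lower quotas: P4 2, P8 5, P2 7, P7 2, P5 12 (sum 28, leaving 3 seats).
Remainders in descending order: P4 0.9145, P8 0.7351, P2 0.5008, P7 0.4365, P5 0.4130.
Largest remainders: P4, P8, P2 receive the extra seats.
P2 receives 8.

8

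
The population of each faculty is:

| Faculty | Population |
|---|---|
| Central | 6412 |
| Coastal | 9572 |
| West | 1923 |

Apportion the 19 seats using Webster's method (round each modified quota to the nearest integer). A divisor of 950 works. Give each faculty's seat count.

Central 7, Coastal 10, West 2

With modified divisor 950: modified quotas Central 6.749, Coastal 10.076, West 2.024.
Rounding to the nearest integer: Central 7, Coastal 10, West 2 (total 19).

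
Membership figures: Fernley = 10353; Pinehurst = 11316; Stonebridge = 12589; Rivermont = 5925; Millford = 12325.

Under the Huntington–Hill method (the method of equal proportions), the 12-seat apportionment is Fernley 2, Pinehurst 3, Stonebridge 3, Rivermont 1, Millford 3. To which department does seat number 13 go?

Fernley

Priority for the next seat is population ÷ (√(s·(s+1))).
Priorities: Fernley 4226.595, Pinehurst 3266.648, Stonebridge 3634.131, Rivermont 4189.608, Millford 3557.921.
Highest priority: Fernley.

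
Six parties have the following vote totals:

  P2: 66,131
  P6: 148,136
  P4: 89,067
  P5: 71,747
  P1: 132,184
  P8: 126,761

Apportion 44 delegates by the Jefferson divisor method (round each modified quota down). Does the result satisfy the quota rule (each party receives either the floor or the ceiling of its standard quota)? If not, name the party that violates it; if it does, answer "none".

none

Standard quotas: P2 4.589, P6 10.280, P4 6.181, P5 4.979, P1 9.173, P8 8.797.
Jefferson allocation: P2 4, P6 11, P4 6, P5 5, P1 9, P8 9.
Every allocation lies between the lower and upper quota.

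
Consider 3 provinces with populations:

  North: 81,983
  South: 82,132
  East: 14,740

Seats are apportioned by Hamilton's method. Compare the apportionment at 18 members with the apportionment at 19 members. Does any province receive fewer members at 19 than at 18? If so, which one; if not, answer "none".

East

At 18 seats: North 8, South 8, East 2.
At 19 seats: North 9, South 9, East 1.
East drops from 2 to 1.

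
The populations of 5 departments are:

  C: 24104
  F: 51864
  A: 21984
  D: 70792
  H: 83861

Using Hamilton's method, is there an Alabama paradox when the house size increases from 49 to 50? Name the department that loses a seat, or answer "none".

At 49 seats: C 5, F 10, A 4, D 14, H 16.
At 50 seats: C 5, F 10, A 4, D 14, H 17.
No department's allocation decreased.

none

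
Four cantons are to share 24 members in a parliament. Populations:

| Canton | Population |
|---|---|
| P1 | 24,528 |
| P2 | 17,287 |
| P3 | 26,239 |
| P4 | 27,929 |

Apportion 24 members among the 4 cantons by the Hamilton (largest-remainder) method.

P1=6, P2=4, P3=7, P4=7

Total 95983; standard divisor 95983/24 ≈ 3999.292.
Standard quotas: P1 6.1331, P2 4.3225, P3 6.5609, P4 6.9835.
Lower quotas: P1 6, P2 4, P3 6, P4 6 (sum 22, leaving 2 seats).
Remainders in descending order: P4 0.9835, P3 0.5609, P2 0.3225, P1 0.1331.
The surplus seats go to P4, P3.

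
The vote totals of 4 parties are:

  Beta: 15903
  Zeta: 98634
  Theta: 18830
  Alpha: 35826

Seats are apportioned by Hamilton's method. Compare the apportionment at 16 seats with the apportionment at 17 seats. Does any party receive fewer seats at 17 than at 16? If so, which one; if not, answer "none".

At 16 seats: Beta 2, Zeta 9, Theta 2, Alpha 3.
At 17 seats: Beta 1, Zeta 10, Theta 2, Alpha 4.
Beta drops from 2 to 1.

Beta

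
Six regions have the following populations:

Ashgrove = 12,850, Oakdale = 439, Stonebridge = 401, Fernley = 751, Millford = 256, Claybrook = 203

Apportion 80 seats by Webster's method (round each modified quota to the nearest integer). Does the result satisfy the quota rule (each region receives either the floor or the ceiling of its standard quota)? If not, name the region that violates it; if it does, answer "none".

Ashgrove

Standard quotas: Ashgrove 68.993, Oakdale 2.357, Stonebridge 2.153, Fernley 4.032, Millford 1.374, Claybrook 1.090.
Webster allocation: Ashgrove 70, Oakdale 2, Stonebridge 2, Fernley 4, Millford 1, Claybrook 1.
Ashgrove has quota 68.993 (lower 68, upper 69) but receives 70 — outside the quota interval.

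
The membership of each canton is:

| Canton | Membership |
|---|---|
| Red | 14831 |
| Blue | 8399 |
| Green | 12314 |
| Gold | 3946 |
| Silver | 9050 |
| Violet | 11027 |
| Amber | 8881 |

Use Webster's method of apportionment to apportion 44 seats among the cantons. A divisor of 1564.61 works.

Red=9, Blue=5, Green=8, Gold=3, Silver=6, Violet=7, Amber=6

With modified divisor 1564.61: modified quotas Red 9.479, Blue 5.368, Green 7.870, Gold 2.522, Silver 5.784, Violet 7.048, Amber 5.676.
Rounding to the nearest integer: Red 9, Blue 5, Green 8, Gold 3, Silver 6, Violet 7, Amber 6 (total 44).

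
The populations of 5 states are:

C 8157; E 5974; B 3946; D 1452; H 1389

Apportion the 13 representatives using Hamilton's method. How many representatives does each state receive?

Total 20918; standard divisor 20918/13 ≈ 1609.077.
Standard quotas: C 5.0694, E 3.7127, B 2.4523, D 0.9024, H 0.8632.
Lower quotas: C 5, E 3, B 2, D 0, H 0 (sum 10, leaving 3 seats).
Remainders in descending order: D 0.9024, H 0.8632, E 0.7127, B 0.4523, C 0.0694.
The surplus seats go to D, H, E.

C: 5, E: 4, B: 2, D: 1, H: 1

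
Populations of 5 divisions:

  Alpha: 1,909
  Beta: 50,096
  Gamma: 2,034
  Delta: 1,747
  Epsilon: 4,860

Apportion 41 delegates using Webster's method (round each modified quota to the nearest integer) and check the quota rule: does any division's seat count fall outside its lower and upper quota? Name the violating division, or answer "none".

Beta

Standard quotas: Alpha 1.291, Beta 33.868, Gamma 1.375, Delta 1.181, Epsilon 3.286.
Webster allocation: Alpha 1, Beta 35, Gamma 1, Delta 1, Epsilon 3.
Beta has quota 33.868 (lower 33, upper 34) but receives 35 — outside the quota interval.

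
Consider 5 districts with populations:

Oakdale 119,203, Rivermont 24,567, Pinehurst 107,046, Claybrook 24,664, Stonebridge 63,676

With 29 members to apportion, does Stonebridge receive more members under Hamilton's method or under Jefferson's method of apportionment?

Hamilton: Oakdale 10, Rivermont 2, Pinehurst 9, Claybrook 2, Stonebridge 6.
Jefferson: Oakdale 11, Rivermont 2, Pinehurst 9, Claybrook 2, Stonebridge 5.
Stonebridge gets 6 under Hamilton and 5 under Jefferson.

Hamilton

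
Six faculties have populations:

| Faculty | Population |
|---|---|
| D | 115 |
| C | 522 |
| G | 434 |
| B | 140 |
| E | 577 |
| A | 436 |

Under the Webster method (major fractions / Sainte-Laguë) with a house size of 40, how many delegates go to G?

8

Standard divisor 2224/40 ≈ 55.6; standard quotas: D 2.068, C 9.388, G 7.806, B 2.518, E 10.378, A 7.842.
Rounding to the nearest integer gives D 2, C 9, G 8, B 3, E 10, A 8 — total 40, matching the house size, so no adjustment is needed.
G receives 8.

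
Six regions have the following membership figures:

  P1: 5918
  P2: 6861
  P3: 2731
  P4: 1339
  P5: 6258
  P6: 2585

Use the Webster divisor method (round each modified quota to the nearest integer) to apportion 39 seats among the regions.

P1: 9, P2: 10, P3: 4, P4: 2, P5: 10, P6: 4

Standard divisor 25692/39 ≈ 658.769; standard quotas: P1 8.983, P2 10.415, P3 4.146, P4 2.033, P5 9.500, P6 3.924.
Rounding to the nearest integer gives 9, 10, 4, 2, 9, 4 = 38 seats, so the divisor must be adjusted.
With modified divisor 656: modified quotas P1 9.021, P2 10.459, P3 4.163, P4 2.041, P5 9.540, P6 3.941.
Rounding to the nearest integer: P1 9, P2 10, P3 4, P4 2, P5 10, P6 4 (total 39).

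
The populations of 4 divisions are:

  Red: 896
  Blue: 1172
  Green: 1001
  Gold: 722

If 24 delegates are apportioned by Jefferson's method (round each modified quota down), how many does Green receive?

6

Standard divisor 3791/24 ≈ 157.958; standard quotas: Red 5.672, Blue 7.420, Green 6.337, Gold 4.571.
Rounding down gives 5, 7, 6, 4 = 22 seats, so the divisor must be adjusted.
With modified divisor 145: modified quotas Red 6.179, Blue 8.083, Green 6.903, Gold 4.979.
Rounding down: Red 6, Blue 8, Green 6, Gold 4 (total 24).
Green receives 6.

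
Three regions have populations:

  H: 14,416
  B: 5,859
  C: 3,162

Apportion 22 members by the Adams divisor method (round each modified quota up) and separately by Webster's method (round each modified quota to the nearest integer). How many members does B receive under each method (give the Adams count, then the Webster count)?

Adams: H 13, B 6, C 3.
Webster: H 14, B 5, C 3.
B gets 6 under Adams and 5 under Webster.

6 and 5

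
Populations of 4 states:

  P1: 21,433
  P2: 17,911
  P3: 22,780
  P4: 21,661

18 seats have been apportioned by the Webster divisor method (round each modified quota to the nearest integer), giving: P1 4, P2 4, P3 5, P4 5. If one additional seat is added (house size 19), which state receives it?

P1

Priority for the next seat is population ÷ (current seats + 0.5).
Priorities: P1 4762.889, P2 3980.222, P3 4141.818, P4 3938.364.
Highest priority: P1.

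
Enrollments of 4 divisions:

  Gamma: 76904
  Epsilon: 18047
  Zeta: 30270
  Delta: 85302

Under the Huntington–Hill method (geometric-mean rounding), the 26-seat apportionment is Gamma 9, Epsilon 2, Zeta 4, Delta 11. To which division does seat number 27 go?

Priority for the next seat is population ÷ (√(s·(s+1))).
Priorities: Gamma 8106.393, Epsilon 7367.657, Zeta 6768.578, Delta 7424.586.
Highest priority: Gamma.

Gamma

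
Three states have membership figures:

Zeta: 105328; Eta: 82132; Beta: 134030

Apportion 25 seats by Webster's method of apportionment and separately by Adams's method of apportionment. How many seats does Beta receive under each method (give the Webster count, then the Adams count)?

Webster: Zeta 8, Eta 6, Beta 11.
Adams: Zeta 8, Eta 7, Beta 10.
Beta gets 11 under Webster and 10 under Adams.

11 and 10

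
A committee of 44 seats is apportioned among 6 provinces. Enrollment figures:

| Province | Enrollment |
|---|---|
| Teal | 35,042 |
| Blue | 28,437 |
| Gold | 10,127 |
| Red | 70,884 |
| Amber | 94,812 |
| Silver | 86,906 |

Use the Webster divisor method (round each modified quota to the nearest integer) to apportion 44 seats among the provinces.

Teal 5, Blue 4, Gold 1, Red 9, Amber 13, Silver 12

Standard divisor 326208/44 ≈ 7413.818; standard quotas: Teal 4.727, Blue 3.836, Gold 1.366, Red 9.561, Amber 12.789, Silver 11.722.
Rounding to the nearest integer gives 5, 4, 1, 10, 13, 12 = 45 seats, so the divisor must be adjusted.
With modified divisor 7500: modified quotas Teal 4.672, Blue 3.792, Gold 1.350, Red 9.451, Amber 12.642, Silver 11.587.
Rounding to the nearest integer: Teal 5, Blue 4, Gold 1, Red 9, Amber 13, Silver 12 (total 44).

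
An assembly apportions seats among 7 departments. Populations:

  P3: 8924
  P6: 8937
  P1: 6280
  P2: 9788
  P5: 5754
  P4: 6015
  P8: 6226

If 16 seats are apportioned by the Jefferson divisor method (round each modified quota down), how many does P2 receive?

3

Standard divisor 51924/16 ≈ 3245.25; standard quotas: P3 2.750, P6 2.754, P1 1.935, P2 3.016, P5 1.773, P4 1.853, P8 1.918.
Rounding down gives 2, 2, 1, 3, 1, 1, 1 = 11 seats, so the divisor must be adjusted.
With modified divisor 2930: modified quotas P3 3.046, P6 3.050, P1 2.143, P2 3.341, P5 1.964, P4 2.053, P8 2.125.
Rounding down: P3 3, P6 3, P1 2, P2 3, P5 1, P4 2, P8 2 (total 16).
P2 receives 3.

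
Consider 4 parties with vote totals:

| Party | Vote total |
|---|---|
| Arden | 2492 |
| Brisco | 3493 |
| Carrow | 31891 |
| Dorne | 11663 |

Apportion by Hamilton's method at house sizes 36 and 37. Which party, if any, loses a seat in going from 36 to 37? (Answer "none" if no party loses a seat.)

At 36 seats: Arden 2, Brisco 3, Carrow 23, Dorne 8.
At 37 seats: Arden 2, Brisco 2, Carrow 24, Dorne 9.
Brisco drops from 3 to 2.

Brisco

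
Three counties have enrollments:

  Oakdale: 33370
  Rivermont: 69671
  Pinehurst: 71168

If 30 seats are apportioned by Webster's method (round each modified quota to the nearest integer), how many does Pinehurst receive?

Standard divisor 174209/30 ≈ 5806.967; standard quotas: Oakdale 5.747, Rivermont 11.998, Pinehurst 12.256.
Rounding to the nearest integer gives Oakdale 6, Rivermont 12, Pinehurst 12 — total 30, matching the house size, so no adjustment is needed.
Pinehurst receives 12.

12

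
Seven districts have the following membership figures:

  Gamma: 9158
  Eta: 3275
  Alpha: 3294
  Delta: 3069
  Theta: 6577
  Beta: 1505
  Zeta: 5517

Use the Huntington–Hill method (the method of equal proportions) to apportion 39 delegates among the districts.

Gamma: 11, Eta: 4, Alpha: 4, Delta: 4, Theta: 8, Beta: 2, Zeta: 6

With divisor 862: modified quotas Gamma 10.624, Eta 3.799, Alpha 3.821, Delta 3.560, Theta 7.630, Beta 1.746, Zeta 6.400.
Geometric-mean thresholds: Gamma √(10·11)=10.488, Eta √(3·4)=3.464, Alpha √(3·4)=3.464, Delta √(3·4)=3.464, Theta √(7·8)=7.483, Beta √(1·2)=1.414, Zeta √(6·7)=6.481.
Each quota rounded against its threshold gives Gamma 11, Eta 4, Alpha 4, Delta 4, Theta 8, Beta 2, Zeta 6 (total 39).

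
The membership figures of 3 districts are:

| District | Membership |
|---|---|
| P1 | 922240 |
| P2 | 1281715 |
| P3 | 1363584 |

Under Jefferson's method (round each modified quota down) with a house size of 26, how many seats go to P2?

Standard divisor 3567539/26 ≈ 137213.038; standard quotas: P1 6.721, P2 9.341, P3 9.938.
Rounding down gives 6, 9, 9 = 24 seats, so the divisor must be adjusted.
With modified divisor 130000: modified quotas P1 7.094, P2 9.859, P3 10.489.
Rounding down: P1 7, P2 9, P3 10 (total 26).
P2 receives 9.

9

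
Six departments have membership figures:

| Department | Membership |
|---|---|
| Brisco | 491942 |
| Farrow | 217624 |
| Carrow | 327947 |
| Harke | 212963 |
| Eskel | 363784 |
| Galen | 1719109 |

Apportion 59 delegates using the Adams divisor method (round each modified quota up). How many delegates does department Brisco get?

Standard divisor 3333369/59 ≈ 56497.78; standard quotas: Brisco 8.707, Farrow 3.852, Carrow 5.805, Harke 3.769, Eskel 6.439, Galen 30.428.
Rounding up gives 9, 4, 6, 4, 7, 31 = 61 seats, so the divisor must be adjusted.
With modified divisor 60000: modified quotas Brisco 8.199, Farrow 3.627, Carrow 5.466, Harke 3.549, Eskel 6.063, Galen 28.652.
Rounding up: Brisco 9, Farrow 4, Carrow 6, Harke 4, Eskel 7, Galen 29 (total 59).
Brisco receives 9.

9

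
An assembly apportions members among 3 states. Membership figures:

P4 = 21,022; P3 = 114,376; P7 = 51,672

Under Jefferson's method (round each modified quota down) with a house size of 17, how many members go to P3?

11

Standard divisor 187070/17 ≈ 11004.118; standard quotas: P4 1.910, P3 10.394, P7 4.696.
Rounding down gives 1, 10, 4 = 15 seats, so the divisor must be adjusted.
With modified divisor 10378.8: modified quotas P4 2.025, P3 11.020, P7 4.979.
Rounding down: P4 2, P3 11, P7 4 (total 17).
P3 receives 11.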